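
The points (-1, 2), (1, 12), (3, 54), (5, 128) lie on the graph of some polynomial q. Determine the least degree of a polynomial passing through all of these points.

2

Forward differences of the values at t = -1, 1, 3, 5:
  q  : 2  12  54  128
  Δ  : 10  42  74
  Δ^2: 32  32
  Δ^3: 0
The second differences are constant (32) and nonzero, while all higher differences vanish, so the minimal degree is 2.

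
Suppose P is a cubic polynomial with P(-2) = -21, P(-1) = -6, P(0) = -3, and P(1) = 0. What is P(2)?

15

Forward differences of the values at n = -2, -1, 0, 1:
  P  : -21  -6  -3  0
  Δ  : 15  3  3
  Δ^2: -12  0
  Δ^3: 12
The third differences are constant, confirming degree 3.
Interpolating (Newton forward form) and evaluating at n = 2 gives P(2) = 15.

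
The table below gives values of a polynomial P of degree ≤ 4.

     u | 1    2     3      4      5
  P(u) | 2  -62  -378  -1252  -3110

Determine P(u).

P(u) = -5u^4 - u^3 + 5u^2 + 3u

Using the Lagrange interpolation formula with nodes 1, 2, 3, 4, 5:
  L_0(u) = (u - 2)(u - 3)(u - 4)(u - 5) / 24
  L_1(u) = (u - 1)(u - 3)(u - 4)(u - 5) / -6
  L_2(u) = (u - 1)(u - 2)(u - 4)(u - 5) / 4
  L_3(u) = (u - 1)(u - 2)(u - 3)(u - 5) / -6
  L_4(u) = (u - 1)(u - 2)(u - 3)(u - 4) / 24
Then P(u) = 2·L_0(u) - 62·L_1(u) - 378·L_2(u) - 1252·L_3(u) - 3110·L_4(u).
Expanding and collecting terms gives P(u) = -5u⁴ - u³ + 5u² + 3u.
Check: P(2) = -62. ✓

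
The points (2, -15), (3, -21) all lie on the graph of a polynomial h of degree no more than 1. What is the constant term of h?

Write h(n) = an + b. Substituting each data point gives a linear system:
  2a + b = -15
  3a + b = -21
Solving the system yields a = -6, b = -3.
So h(n) = -6n - 3.
The constant term is -3.

-3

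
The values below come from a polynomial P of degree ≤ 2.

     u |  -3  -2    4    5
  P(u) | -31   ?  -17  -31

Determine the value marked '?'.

-17

The 3 known points determine the degree-2 polynomial uniquely.
Write P(u) = au^2 + bu + c. Substituting each data point gives a linear system:
  9a - 3b + c = -31
  16a + 4b + c = -17
  25a + 5b + c = -31
Solving the system yields a = -2, b = 4, c = -1.
So P(u) = -2u^2 + 4u - 1.
Then P(-2) = -17.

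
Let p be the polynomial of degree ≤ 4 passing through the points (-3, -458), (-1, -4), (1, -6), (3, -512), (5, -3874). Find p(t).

p(t) = -6t^4 - t^3 + 1

Write p(t) = at^4 + bt^3 + ct^2 + dt + e. Substituting each data point gives a linear system:
  81a - 27b + 9c - 3d + e = -458
  a - b + c - d + e = -4
  a + b + c + d + e = -6
  81a + 27b + 9c + 3d + e = -512
  625a + 125b + 25c + 5d + e = -3874
Solving the system yields a = -6, b = -1, c = 0, d = 0, e = 1.
So p(t) = -6t^4 - t^3 + 1.
Check: p(3) = -512. ✓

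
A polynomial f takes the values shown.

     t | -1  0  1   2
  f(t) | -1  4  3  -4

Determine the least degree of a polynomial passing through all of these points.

Forward differences of the values at t = -1, 0, 1, 2:
  f  : -1  4  3  -4
  Δ  : 5  -1  -7
  Δ^2: -6  -6
  Δ^3: 0
The second differences are constant (-6) and nonzero, while all higher differences vanish, so the minimal degree is 2.

2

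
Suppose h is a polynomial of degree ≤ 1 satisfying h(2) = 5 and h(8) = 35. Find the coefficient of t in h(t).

Write h(t) = at + b. Substituting each data point gives a linear system:
  2a + b = 5
  8a + b = 35
Solving the system yields a = 5, b = -5.
So h(t) = 5t - 5.
The leading coefficient is 5.

5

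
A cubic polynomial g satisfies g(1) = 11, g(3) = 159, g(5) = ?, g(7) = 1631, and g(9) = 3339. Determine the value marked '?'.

635

On equispaced nodes a degree-3 polynomial has vanishing fourth forward difference, so
  g(1) - 4·g(3) + 6·g(5) - 4·g(7) + g(9) = 0.
Substituting the known values and solving for g(5):
  6·g(5) = 3810
  g(5) = 635.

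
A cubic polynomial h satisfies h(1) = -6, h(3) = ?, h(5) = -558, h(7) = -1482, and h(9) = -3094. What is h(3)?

-130

On equispaced nodes a degree-3 polynomial has vanishing fourth forward difference, so
  h(1) - 4·h(3) + 6·h(5) - 4·h(7) + h(9) = 0.
Substituting the known values and solving for h(3):
  -4·h(3) = 520
  h(3) = -130.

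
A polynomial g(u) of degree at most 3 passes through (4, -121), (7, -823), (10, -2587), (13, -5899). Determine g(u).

g(u) = -3u^3 + 4u^2 + u + 3

Write g(u) = au^3 + bu^2 + cu + d. Substituting each data point gives a linear system:
  64a + 16b + 4c + d = -121
  343a + 49b + 7c + d = -823
  1000a + 100b + 10c + d = -2587
  2197a + 169b + 13c + d = -5899
Solving the system yields a = -3, b = 4, c = 1, d = 3.
So g(u) = -3u^3 + 4u^2 + u + 3.
Check: g(7) = -823. ✓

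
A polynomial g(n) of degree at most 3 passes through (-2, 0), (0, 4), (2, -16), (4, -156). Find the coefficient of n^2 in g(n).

Write g(n) = an^3 + bn^2 + cn + d. Substituting each data point gives a linear system:
  -8a + 4b - 2c + d = 0
  d = 4
  8a + 4b + 2c + d = -16
  64a + 16b + 4c + d = -156
Solving the system yields a = -2, b = -3, c = 4, d = 4.
So g(n) = -2n^3 - 3n^2 + 4n + 4.
The coefficient of n^2 is -3.

-3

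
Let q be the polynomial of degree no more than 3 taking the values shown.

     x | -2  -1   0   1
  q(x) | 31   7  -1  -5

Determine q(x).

Using the Lagrange interpolation formula with nodes -2, -1, 0, 1:
  L_0(x) = (x + 1)x(x - 1) / -6
  L_1(x) = (x + 2)x(x - 1) / 2
  L_2(x) = (x + 2)(x + 1)(x - 1) / -2
  L_3(x) = (x + 2)(x + 1)x / 6
Then q(x) = 31·L_0(x) + 7·L_1(x) - 1·L_2(x) - 5·L_3(x).
Expanding and collecting terms gives q(x) = -2x^3 + 2x^2 - 4x - 1.
Check: q(-1) = 7. ✓

q(x) = -2x^3 + 2x^2 - 4x - 1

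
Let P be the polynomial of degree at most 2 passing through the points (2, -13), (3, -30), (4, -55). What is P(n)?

Write P(n) = an^2 + bn + c. Substituting each data point gives a linear system:
  4a + 2b + c = -13
  9a + 3b + c = -30
  16a + 4b + c = -55
Solving the system yields a = -4, b = 3, c = -3.
So P(n) = -4n^2 + 3n - 3.
Check: P(4) = -55. ✓

P(n) = -4n^2 + 3n - 3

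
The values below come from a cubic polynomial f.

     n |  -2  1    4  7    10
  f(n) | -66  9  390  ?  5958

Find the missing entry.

2049

The 4 known points determine the degree-3 polynomial uniquely.
Write f(n) = an^3 + bn^2 + cn + d. Substituting each data point gives a linear system:
  -8a + 4b - 2c + d = -66
  a + b + c + d = 9
  64a + 16b + 4c + d = 390
  1000a + 100b + 10c + d = 5958
Solving the system yields a = 6, b = -1, c = 6, d = -2.
So f(n) = 6n³ - n² + 6n - 2.
Then f(7) = 2049.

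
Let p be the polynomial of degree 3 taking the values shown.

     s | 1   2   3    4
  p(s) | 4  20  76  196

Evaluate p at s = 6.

724

Forward differences of the values at s = 1, 2, 3, 4:
  p  : 4  20  76  196
  Δ  : 16  56  120
  Δ^2: 40  64
  Δ^3: 24
The third differences are constant, confirming degree 3.
Interpolating (Newton forward form) and evaluating at s = 6 gives p(6) = 724.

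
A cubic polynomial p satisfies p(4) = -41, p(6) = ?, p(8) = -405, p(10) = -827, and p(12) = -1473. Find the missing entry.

The 4 known points determine the degree-3 polynomial uniquely.
Write p(n) = an^3 + bn^2 + cn + d. Substituting each data point gives a linear system:
  64a + 16b + 4c + d = -41
  512a + 64b + 8c + d = -405
  1000a + 100b + 10c + d = -827
  1728a + 144b + 12c + d = -1473
Solving the system yields a = -1, b = 2, c = -3, d = 3.
So p(n) = -n^3 + 2n^2 - 3n + 3.
Then p(6) = -159.

-159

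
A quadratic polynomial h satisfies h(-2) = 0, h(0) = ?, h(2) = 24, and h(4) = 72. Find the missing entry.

On equispaced nodes a degree-2 polynomial has vanishing third forward difference, so
  - h(-2) + 3·h(0) - 3·h(2) + h(4) = 0.
Substituting the known values and solving for h(0):
  3·h(0) = 0
  h(0) = 0.

0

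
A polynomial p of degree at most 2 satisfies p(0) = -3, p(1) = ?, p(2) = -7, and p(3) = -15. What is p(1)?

-3

On equispaced nodes a degree-2 polynomial has vanishing third forward difference, so
  - p(0) + 3·p(1) - 3·p(2) + p(3) = 0.
Substituting the known values and solving for p(1):
  3·p(1) = -9
  p(1) = -3.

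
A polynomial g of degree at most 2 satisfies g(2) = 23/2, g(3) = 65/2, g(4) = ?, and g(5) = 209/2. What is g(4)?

127/2

The 3 known points determine the degree-2 polynomial uniquely.
Write g(s) = as^2 + bs + c. Substituting each data point gives a linear system:
  4a + 2b + c = 23/2
  9a + 3b + c = 65/2
  25a + 5b + c = 209/2
Solving the system yields a = 5, b = -4, c = -1/2.
So g(s) = 5s^2 - 4s - 1/2.
Then g(4) = 127/2.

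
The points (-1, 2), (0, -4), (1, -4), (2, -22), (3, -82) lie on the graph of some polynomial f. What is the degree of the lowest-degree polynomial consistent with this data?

3

Forward differences of the values at x = -1, 0, 1, 2, 3:
  f  : 2  -4  -4  -22  -82
  Δ  : -6  0  -18  -60
  Δ^2: 6  -18  -42
  Δ^3: -24  -24
  Δ^4: 0
The third differences are constant (-24) and nonzero, while all higher differences vanish, so the minimal degree is 3.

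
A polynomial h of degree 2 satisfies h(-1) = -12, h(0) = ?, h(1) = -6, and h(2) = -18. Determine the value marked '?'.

On equispaced nodes a degree-2 polynomial has vanishing third forward difference, so
  - h(-1) + 3·h(0) - 3·h(1) + h(2) = 0.
Substituting the known values and solving for h(0):
  3·h(0) = -12
  h(0) = -4.

-4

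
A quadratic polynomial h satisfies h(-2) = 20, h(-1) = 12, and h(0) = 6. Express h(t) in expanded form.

h(t) = t^2 - 5t + 6

Write h(t) = at^2 + bt + c. Substituting each data point gives a linear system:
  4a - 2b + c = 20
  a - b + c = 12
  c = 6
Solving the system yields a = 1, b = -5, c = 6.
So h(t) = t^2 - 5t + 6.
Check: h(-1) = 12. ✓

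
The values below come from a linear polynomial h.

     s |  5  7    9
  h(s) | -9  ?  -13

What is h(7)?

The 2 known points determine the degree-1 polynomial uniquely.
Write h(s) = as + b. Substituting each data point gives a linear system:
  5a + b = -9
  9a + b = -13
Solving the system yields a = -1, b = -4.
So h(s) = -s - 4.
Then h(7) = -11.

-11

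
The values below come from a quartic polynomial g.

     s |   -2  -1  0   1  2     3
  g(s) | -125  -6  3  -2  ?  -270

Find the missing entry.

On equispaced nodes a degree-4 polynomial has vanishing fifth forward difference, so
  - g(-2) + 5·g(-1) - 10·g(0) + 10·g(1) - 5·g(2) + g(3) = 0.
Substituting the known values and solving for g(2):
  -5·g(2) = 225
  g(2) = -45.

-45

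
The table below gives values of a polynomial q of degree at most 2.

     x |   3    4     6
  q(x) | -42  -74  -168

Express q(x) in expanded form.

Write q(x) = ax^2 + bx + c. Substituting each data point gives a linear system:
  9a + 3b + c = -42
  16a + 4b + c = -74
  36a + 6b + c = -168
Solving the system yields a = -5, b = 3, c = -6.
So q(x) = -5x^2 + 3x - 6.
Check: q(3) = -42. ✓

q(x) = -5x^2 + 3x - 6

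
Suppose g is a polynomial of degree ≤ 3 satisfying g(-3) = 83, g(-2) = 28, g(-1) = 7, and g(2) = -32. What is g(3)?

Write g(x) = ax^3 + bx^2 + cx + d. Substituting each data point gives a linear system:
  -27a + 9b - 3c + d = 83
  -8a + 4b - 2c + d = 28
  -a + b - c + d = 7
  8a + 4b + 2c + d = -32
Solving the system yields a = -3, b = -1, c = -3, d = 2.
So g(x) = -3x^3 - x^2 - 3x + 2.
Then g(3) = -97.

-97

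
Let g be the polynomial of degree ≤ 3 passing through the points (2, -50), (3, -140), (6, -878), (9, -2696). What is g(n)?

Using the Lagrange interpolation formula with nodes 2, 3, 6, 9:
  L_0(n) = (n - 3)(n - 6)(n - 9) / -28
  L_1(n) = (n - 2)(n - 6)(n - 9) / 18
  L_2(n) = (n - 2)(n - 3)(n - 9) / -36
  L_3(n) = (n - 2)(n - 3)(n - 6) / 126
Then g(n) = -50·L_0(n) - 140·L_1(n) - 878·L_2(n) - 2696·L_3(n).
Expanding and collecting terms gives g(n) = -3n^3 - 6n^2 - 3n + 4.
Check: g(6) = -878. ✓

g(n) = -3n^3 - 6n^2 - 3n + 4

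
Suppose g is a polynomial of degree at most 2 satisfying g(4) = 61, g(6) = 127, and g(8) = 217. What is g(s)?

Write g(s) = as^2 + bs + c. Substituting each data point gives a linear system:
  16a + 4b + c = 61
  36a + 6b + c = 127
  64a + 8b + c = 217
Solving the system yields a = 3, b = 3, c = 1.
So g(s) = 3s² + 3s + 1.
Check: g(6) = 127. ✓

g(s) = 3s^2 + 3s + 1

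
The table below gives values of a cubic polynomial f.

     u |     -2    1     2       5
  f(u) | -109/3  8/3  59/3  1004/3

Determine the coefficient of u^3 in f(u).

3

Write f(u) = au^3 + bu^2 + cu + d. Substituting each data point gives a linear system:
  -8a + 4b - 2c + d = -109/3
  a + b + c + d = 8/3
  8a + 4b + 2c + d = 59/3
  125a + 25b + 5c + d = 1004/3
Solving the system yields a = 3, b = -2, c = 2, d = -1/3.
So f(u) = 3u³ - 2u² + 2u - 1/3.
The leading coefficient is 3.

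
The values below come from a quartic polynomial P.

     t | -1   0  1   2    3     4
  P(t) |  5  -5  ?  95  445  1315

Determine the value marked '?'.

On equispaced nodes a degree-4 polynomial has vanishing fifth forward difference, so
  - P(-1) + 5·P(0) - 10·P(1) + 10·P(2) - 5·P(3) + P(4) = 0.
Substituting the known values and solving for P(1):
  -10·P(1) = -10
  P(1) = 1.

1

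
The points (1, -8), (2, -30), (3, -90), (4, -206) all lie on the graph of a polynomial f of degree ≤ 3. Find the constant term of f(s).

-6

Write f(s) = as^3 + bs^2 + cs + d. Substituting each data point gives a linear system:
  a + b + c + d = -8
  8a + 4b + 2c + d = -30
  27a + 9b + 3c + d = -90
  64a + 16b + 4c + d = -206
Solving the system yields a = -3, b = -1, c = 2, d = -6.
So f(s) = -3s³ - s² + 2s - 6.
The constant term is -6.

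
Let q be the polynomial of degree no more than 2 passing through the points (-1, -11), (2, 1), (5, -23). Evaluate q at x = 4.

-11

Using the Lagrange interpolation formula with nodes -1, 2, 5:
  L_0(x) = (x - 2)(x - 5) / 18
  L_1(x) = (x + 1)(x - 5) / -9
  L_2(x) = (x + 1)(x - 2) / 18
Then q(x) = -11·L_0(x) + 1·L_1(x) - 23·L_2(x).
Expanding and collecting terms gives q(x) = -2x^2 + 6x - 3.
Evaluating at x = 4: q(4) = -11.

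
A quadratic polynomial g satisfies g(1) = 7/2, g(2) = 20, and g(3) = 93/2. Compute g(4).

83

Write g(t) = at^2 + bt + c. Substituting each data point gives a linear system:
  a + b + c = 7/2
  4a + 2b + c = 20
  9a + 3b + c = 93/2
Solving the system yields a = 5, b = 3/2, c = -3.
So g(t) = 5t^2 + (3/2)t - 3.
Then g(4) = 83.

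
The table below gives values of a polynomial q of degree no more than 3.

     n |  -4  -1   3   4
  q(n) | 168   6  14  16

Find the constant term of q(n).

Write q(n) = an^3 + bn^2 + cn + d. Substituting each data point gives a linear system:
  -64a + 16b - 4c + d = 168
  -a + b - c + d = 6
  27a + 9b + 3c + d = 14
  64a + 16b + 4c + d = 16
Solving the system yields a = -1, b = 6, c = -3, d = -4.
So q(n) = -n^3 + 6n^2 - 3n - 4.
The constant term is -4.

-4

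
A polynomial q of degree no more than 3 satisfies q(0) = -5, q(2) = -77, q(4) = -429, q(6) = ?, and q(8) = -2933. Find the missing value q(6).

The 4 known points determine the degree-3 polynomial uniquely.
Write q(s) = as^3 + bs^2 + cs + d. Substituting each data point gives a linear system:
  d = -5
  8a + 4b + 2c + d = -77
  64a + 16b + 4c + d = -429
  512a + 64b + 8c + d = -2933
Solving the system yields a = -5, b = -5, c = -6, d = -5.
So q(s) = -5s^3 - 5s^2 - 6s - 5.
Then q(6) = -1301.

-1301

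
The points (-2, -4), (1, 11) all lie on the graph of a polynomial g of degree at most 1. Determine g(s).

Write g(s) = as + b. Substituting each data point gives a linear system:
  -2a + b = -4
  a + b = 11
Solving the system yields a = 5, b = 6.
So g(s) = 5s + 6.
Check: g(1) = 11. ✓

g(s) = 5s + 6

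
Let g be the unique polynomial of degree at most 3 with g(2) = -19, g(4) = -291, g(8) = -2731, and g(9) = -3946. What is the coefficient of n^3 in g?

Write g(n) = an^3 + bn^2 + cn + d. Substituting each data point gives a linear system:
  8a + 4b + 2c + d = -19
  64a + 16b + 4c + d = -291
  512a + 64b + 8c + d = -2731
  729a + 81b + 9c + d = -3946
Solving the system yields a = -6, b = 5, c = 2, d = 5.
So g(n) = -6n³ + 5n² + 2n + 5.
The leading coefficient is -6.

-6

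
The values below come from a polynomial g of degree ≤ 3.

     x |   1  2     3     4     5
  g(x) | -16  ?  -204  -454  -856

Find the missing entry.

-70

On equispaced nodes a degree-3 polynomial has vanishing fourth forward difference, so
  g(1) - 4·g(2) + 6·g(3) - 4·g(4) + g(5) = 0.
Substituting the known values and solving for g(2):
  -4·g(2) = 280
  g(2) = -70.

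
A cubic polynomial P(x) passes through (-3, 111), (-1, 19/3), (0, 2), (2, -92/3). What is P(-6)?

Write P(x) = ax^3 + bx^2 + cx + d. Substituting each data point gives a linear system:
  -27a + 9b - 3c + d = 111
  -a + b - c + d = 19/3
  d = 2
  8a + 4b + 2c + d = -92/3
Solving the system yields a = -4, b = 0, c = -1/3, d = 2.
So P(x) = -4x³ - (1/3)x + 2.
Then P(-6) = 868.

868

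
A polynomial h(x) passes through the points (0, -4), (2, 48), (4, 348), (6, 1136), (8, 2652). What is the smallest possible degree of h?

3

Forward differences of the values at x = 0, 2, 4, 6, 8:
  h  : -4  48  348  1136  2652
  Δ  : 52  300  788  1516
  Δ^2: 248  488  728
  Δ^3: 240  240
  Δ^4: 0
The third differences are constant (240) and nonzero, while all higher differences vanish, so the minimal degree is 3.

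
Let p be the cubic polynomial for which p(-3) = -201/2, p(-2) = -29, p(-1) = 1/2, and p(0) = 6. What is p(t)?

p(t) = 3t^3 - 3t^2 - (1/2)t + 6

Write p(t) = at^3 + bt^2 + ct + d. Substituting each data point gives a linear system:
  -27a + 9b - 3c + d = -201/2
  -8a + 4b - 2c + d = -29
  -a + b - c + d = 1/2
  d = 6
Solving the system yields a = 3, b = -3, c = -1/2, d = 6.
So p(t) = 3t^3 - 3t^2 - (1/2)t + 6.
Check: p(-1) = 1/2. ✓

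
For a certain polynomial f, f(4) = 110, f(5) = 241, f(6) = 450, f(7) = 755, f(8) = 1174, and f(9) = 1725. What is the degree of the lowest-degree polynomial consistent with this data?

Forward differences of the values at s = 4, 5, 6, 7, 8, 9:
  f  : 110  241  450  755  1174  1725
  Δ  : 131  209  305  419  551
  Δ^2: 78  96  114  132
  Δ^3: 18  18  18
  Δ^4: 0  0
  Δ^5: 0
The third differences are constant (18) and nonzero, while all higher differences vanish, so the minimal degree is 3.

3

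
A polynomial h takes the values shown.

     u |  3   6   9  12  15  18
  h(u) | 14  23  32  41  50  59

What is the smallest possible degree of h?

1

Forward differences of the values at u = 3, 6, 9, 12, 15, 18:
  h  : 14  23  32  41  50  59
  Δ  : 9  9  9  9  9
  Δ^2: 0  0  0  0
  Δ^3: 0  0  0
  Δ^4: 0  0
  Δ^5: 0
The first differences are constant (9) and nonzero, while all higher differences vanish, so the minimal degree is 1.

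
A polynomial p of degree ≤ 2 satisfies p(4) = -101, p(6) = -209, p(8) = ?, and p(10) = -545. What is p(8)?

On equispaced nodes a degree-2 polynomial has vanishing third forward difference, so
  - p(4) + 3·p(6) - 3·p(8) + p(10) = 0.
Substituting the known values and solving for p(8):
  -3·p(8) = 1071
  p(8) = -357.

-357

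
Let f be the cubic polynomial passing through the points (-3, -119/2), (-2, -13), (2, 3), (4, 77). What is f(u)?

Using the Lagrange interpolation formula with nodes -3, -2, 2, 4:
  L_0(u) = (u + 2)(u - 2)(u - 4) / -35
  L_1(u) = (u + 3)(u - 2)(u - 4) / 24
  L_2(u) = (u + 3)(u + 2)(u - 4) / -40
  L_3(u) = (u + 3)(u + 2)(u - 2) / 84
Then f(u) = -119/2·L_0(u) - 13·L_1(u) + 3·L_2(u) + 77·L_3(u).
Expanding and collecting terms gives f(u) = 2u^3 - (5/2)u^2 - 4u + 5.
Check: f(-3) = -119/2. ✓

f(u) = 2u^3 - (5/2)u^2 - 4u + 5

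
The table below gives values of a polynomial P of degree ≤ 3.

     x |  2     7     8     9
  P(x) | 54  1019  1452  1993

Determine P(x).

Write P(x) = ax^3 + bx^2 + cx + d. Substituting each data point gives a linear system:
  8a + 4b + 2c + d = 54
  343a + 49b + 7c + d = 1019
  512a + 64b + 8c + d = 1452
  729a + 81b + 9c + d = 1993
Solving the system yields a = 2, b = 6, c = 5, d = 4.
So P(x) = 2x³ + 6x² + 5x + 4.
Check: P(7) = 1019. ✓

P(x) = 2x^3 + 6x^2 + 5x + 4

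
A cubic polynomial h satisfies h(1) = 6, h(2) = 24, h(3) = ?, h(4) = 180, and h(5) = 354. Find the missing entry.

76

The 4 known points determine the degree-3 polynomial uniquely.
Write h(x) = ax^3 + bx^2 + cx + d. Substituting each data point gives a linear system:
  a + b + c + d = 6
  8a + 4b + 2c + d = 24
  64a + 16b + 4c + d = 180
  125a + 25b + 5c + d = 354
Solving the system yields a = 3, b = -1, c = 0, d = 4.
So h(x) = 3x³ - x² + 4.
Then h(3) = 76.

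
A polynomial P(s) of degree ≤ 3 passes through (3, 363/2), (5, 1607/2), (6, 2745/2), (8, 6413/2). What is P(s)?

Write P(s) = as^3 + bs^2 + cs + d. Substituting each data point gives a linear system:
  27a + 9b + 3c + d = 363/2
  125a + 25b + 5c + d = 1607/2
  216a + 36b + 6c + d = 2745/2
  512a + 64b + 8c + d = 6413/2
Solving the system yields a = 6, b = 2, c = 1, d = -3/2.
So P(s) = 6s³ + 2s² + s - 3/2.
Check: P(5) = 1607/2. ✓

P(s) = 6s^3 + 2s^2 + s - 3/2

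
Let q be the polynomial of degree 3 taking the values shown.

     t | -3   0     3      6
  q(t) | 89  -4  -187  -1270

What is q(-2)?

Using the Lagrange interpolation formula with nodes -3, 0, 3, 6:
  L_0(t) = t(t - 3)(t - 6) / -162
  L_1(t) = (t + 3)(t - 3)(t - 6) / 54
  L_2(t) = (t + 3)t(t - 6) / -54
  L_3(t) = (t + 3)t(t - 3) / 162
Then q(t) = 89·L_0(t) - 4·L_1(t) - 187·L_2(t) - 1270·L_3(t).
Expanding and collecting terms gives q(t) = -5t^3 - 5t^2 - t - 4.
Evaluating at t = -2: q(-2) = 18.

18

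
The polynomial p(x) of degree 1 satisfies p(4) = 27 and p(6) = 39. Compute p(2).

Using the Lagrange interpolation formula with nodes 4, 6:
  L_0(x) = (x - 6) / -2
  L_1(x) = (x - 4) / 2
Then p(x) = 27·L_0(x) + 39·L_1(x).
Expanding and collecting terms gives p(x) = 6x + 3.
Evaluating at x = 2: p(2) = 15.

15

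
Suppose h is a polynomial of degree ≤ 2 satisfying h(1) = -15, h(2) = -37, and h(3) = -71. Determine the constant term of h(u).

Write h(u) = au^2 + bu + c. Substituting each data point gives a linear system:
  a + b + c = -15
  4a + 2b + c = -37
  9a + 3b + c = -71
Solving the system yields a = -6, b = -4, c = -5.
So h(u) = -6u² - 4u - 5.
The constant term is -5.

-5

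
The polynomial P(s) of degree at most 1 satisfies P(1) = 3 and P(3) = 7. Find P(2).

Write P(s) = as + b. Substituting each data point gives a linear system:
  a + b = 3
  3a + b = 7
Solving the system yields a = 2, b = 1.
So P(s) = 2s + 1.
Then P(2) = 5.

5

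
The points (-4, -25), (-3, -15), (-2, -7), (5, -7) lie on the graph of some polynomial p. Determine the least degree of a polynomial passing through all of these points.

Divided differences on the nodes -4, -3, -2, 5:
  order 0: -25  -15  -7  -7
  order 1: 10  8  0
  order 2: -1  -1
  order 3: 0
The order-2 divided differences are all -1 (nonzero) and every higher order vanishes, so the data lies on a polynomial of degree exactly 2.

2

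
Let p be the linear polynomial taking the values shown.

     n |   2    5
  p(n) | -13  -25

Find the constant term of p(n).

-5

Write p(n) = an + b. Substituting each data point gives a linear system:
  2a + b = -13
  5a + b = -25
Solving the system yields a = -4, b = -5.
So p(n) = -4n - 5.
The constant term is -5.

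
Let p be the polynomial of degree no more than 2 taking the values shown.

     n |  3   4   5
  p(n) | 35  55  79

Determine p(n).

p(n) = 2n^2 + 6n - 1

Write p(n) = an^2 + bn + c. Substituting each data point gives a linear system:
  9a + 3b + c = 35
  16a + 4b + c = 55
  25a + 5b + c = 79
Solving the system yields a = 2, b = 6, c = -1.
So p(n) = 2n^2 + 6n - 1.
Check: p(4) = 55. ✓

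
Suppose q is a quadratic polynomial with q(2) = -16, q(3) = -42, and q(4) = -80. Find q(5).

-130

Using the Lagrange interpolation formula with nodes 2, 3, 4:
  L_0(u) = (u - 3)(u - 4) / 2
  L_1(u) = (u - 2)(u - 4) / -1
  L_2(u) = (u - 2)(u - 3) / 2
Then q(u) = -16·L_0(u) - 42·L_1(u) - 80·L_2(u).
Expanding and collecting terms gives q(u) = -6u^2 + 4u.
Evaluating at u = 5: q(5) = -130.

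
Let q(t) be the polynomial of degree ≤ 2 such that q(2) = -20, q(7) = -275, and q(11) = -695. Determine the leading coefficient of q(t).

-6

Write q(t) = at^2 + bt + c. Substituting each data point gives a linear system:
  4a + 2b + c = -20
  49a + 7b + c = -275
  121a + 11b + c = -695
Solving the system yields a = -6, b = 3, c = -2.
So q(t) = -6t² + 3t - 2.
The leading coefficient is -6.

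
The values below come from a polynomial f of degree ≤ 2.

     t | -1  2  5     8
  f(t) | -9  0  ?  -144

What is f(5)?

The 3 known points determine the degree-2 polynomial uniquely.
Write f(t) = at^2 + bt + c. Substituting each data point gives a linear system:
  a - b + c = -9
  4a + 2b + c = 0
  64a + 8b + c = -144
Solving the system yields a = -3, b = 6, c = 0.
So f(t) = -3t^2 + 6t.
Then f(5) = -45.

-45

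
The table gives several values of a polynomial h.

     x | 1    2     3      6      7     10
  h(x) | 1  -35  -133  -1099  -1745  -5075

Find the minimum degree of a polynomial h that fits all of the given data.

3

Divided differences on the nodes 1, 2, 3, 6, 7, 10:
  order 0: 1  -35  -133  -1099  -1745  -5075
  order 1: -36  -98  -322  -646  -1110
  order 2: -31  -56  -81  -116
  order 3: -5  -5  -5
  order 4: 0  0
  order 5: 0
The order-3 divided differences are all -5 (nonzero) and every higher order vanishes, so the data lies on a polynomial of degree exactly 3.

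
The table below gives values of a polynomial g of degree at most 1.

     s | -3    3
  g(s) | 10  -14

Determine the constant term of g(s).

Write g(s) = as + b. Substituting each data point gives a linear system:
  -3a + b = 10
  3a + b = -14
Solving the system yields a = -4, b = -2.
So g(s) = -4s - 2.
The constant term is -2.

-2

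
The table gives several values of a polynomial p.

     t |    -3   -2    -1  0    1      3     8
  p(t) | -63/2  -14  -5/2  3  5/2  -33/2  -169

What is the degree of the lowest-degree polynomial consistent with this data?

Divided differences on the nodes -3, -2, -1, 0, 1, 3, 8:
  order 0: -63/2  -14  -5/2  3  5/2  -33/2  -169
  order 1: 35/2  23/2  11/2  -1/2  -19/2  -61/2
  order 2: -3  -3  -3  -3  -3
  order 3: 0  0  0  0
  order 4: 0  0  0
  order 5: 0  0
  order 6: 0
The order-2 divided differences are all -3 (nonzero) and every higher order vanishes, so the data lies on a polynomial of degree exactly 2.

2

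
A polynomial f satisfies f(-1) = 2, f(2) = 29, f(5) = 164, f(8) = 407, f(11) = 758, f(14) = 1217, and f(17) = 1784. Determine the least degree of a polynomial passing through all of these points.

2

Forward differences of the values at t = -1, 2, 5, 8, 11, 14, 17:
  f  : 2  29  164  407  758  1217  1784
  Δ  : 27  135  243  351  459  567
  Δ^2: 108  108  108  108  108
  Δ^3: 0  0  0  0
  Δ^4: 0  0  0
  Δ^5: 0  0
  Δ^6: 0
The second differences are constant (108) and nonzero, while all higher differences vanish, so the minimal degree is 2.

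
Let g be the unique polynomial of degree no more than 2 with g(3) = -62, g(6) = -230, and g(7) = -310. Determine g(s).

g(s) = -6s^2 - 2s - 2

Using the Lagrange interpolation formula with nodes 3, 6, 7:
  L_0(s) = (s - 6)(s - 7) / 12
  L_1(s) = (s - 3)(s - 7) / -3
  L_2(s) = (s - 3)(s - 6) / 4
Then g(s) = -62·L_0(s) - 230·L_1(s) - 310·L_2(s).
Expanding and collecting terms gives g(s) = -6s² - 2s - 2.
Check: g(6) = -230. ✓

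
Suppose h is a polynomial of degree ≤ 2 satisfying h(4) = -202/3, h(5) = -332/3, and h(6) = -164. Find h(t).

h(t) = -5t^2 + (5/3)t + 6

Using the Lagrange interpolation formula with nodes 4, 5, 6:
  L_0(t) = (t - 5)(t - 6) / 2
  L_1(t) = (t - 4)(t - 6) / -1
  L_2(t) = (t - 4)(t - 5) / 2
Then h(t) = -202/3·L_0(t) - 332/3·L_1(t) - 164·L_2(t).
Expanding and collecting terms gives h(t) = -5t² + (5/3)t + 6.
Check: h(6) = -164. ✓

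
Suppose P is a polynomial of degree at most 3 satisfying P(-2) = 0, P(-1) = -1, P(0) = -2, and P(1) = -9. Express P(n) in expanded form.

P(n) = -n^3 - 3n^2 - 3n - 2

Write P(n) = an^3 + bn^2 + cn + d. Substituting each data point gives a linear system:
  -8a + 4b - 2c + d = 0
  -a + b - c + d = -1
  d = -2
  a + b + c + d = -9
Solving the system yields a = -1, b = -3, c = -3, d = -2.
So P(n) = -n³ - 3n² - 3n - 2.
Check: P(1) = -9. ✓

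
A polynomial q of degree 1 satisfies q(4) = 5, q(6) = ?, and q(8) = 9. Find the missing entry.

7

On equispaced nodes a degree-1 polynomial has vanishing second forward difference, so
  q(4) - 2·q(6) + q(8) = 0.
Substituting the known values and solving for q(6):
  -2·q(6) = -14
  q(6) = 7.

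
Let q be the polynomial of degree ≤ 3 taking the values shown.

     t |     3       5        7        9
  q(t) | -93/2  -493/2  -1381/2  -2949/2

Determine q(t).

q(t) = -2t^3 - (1/2)t^2 + 2t + 6

Write q(t) = at^3 + bt^2 + ct + d. Substituting each data point gives a linear system:
  27a + 9b + 3c + d = -93/2
  125a + 25b + 5c + d = -493/2
  343a + 49b + 7c + d = -1381/2
  729a + 81b + 9c + d = -2949/2
Solving the system yields a = -2, b = -1/2, c = 2, d = 6.
So q(t) = -2t³ - (1/2)t² + 2t + 6.
Check: q(3) = -93/2. ✓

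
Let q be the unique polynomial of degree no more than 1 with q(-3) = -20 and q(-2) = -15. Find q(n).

q(n) = 5n - 5

Write q(n) = an + b. Substituting each data point gives a linear system:
  -3a + b = -20
  -2a + b = -15
Solving the system yields a = 5, b = -5.
So q(n) = 5n - 5.
Check: q(-3) = -20. ✓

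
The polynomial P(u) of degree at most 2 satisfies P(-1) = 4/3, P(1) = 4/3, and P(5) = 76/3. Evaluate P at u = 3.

28/3

Using the Lagrange interpolation formula with nodes -1, 1, 5:
  L_0(u) = (u - 1)(u - 5) / 12
  L_1(u) = (u + 1)(u - 5) / -8
  L_2(u) = (u + 1)(u - 1) / 24
Then P(u) = 4/3·L_0(u) + 4/3·L_1(u) + 76/3·L_2(u).
Expanding and collecting terms gives P(u) = u^2 + 1/3.
Evaluating at u = 3: P(3) = 28/3.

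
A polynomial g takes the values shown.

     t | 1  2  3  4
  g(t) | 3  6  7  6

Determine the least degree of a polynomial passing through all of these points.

Forward differences of the values at t = 1, 2, 3, 4:
  g  : 3  6  7  6
  Δ  : 3  1  -1
  Δ^2: -2  -2
  Δ^3: 0
The second differences are constant (-2) and nonzero, while all higher differences vanish, so the minimal degree is 2.

2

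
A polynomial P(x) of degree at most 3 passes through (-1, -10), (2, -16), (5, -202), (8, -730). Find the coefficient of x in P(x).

Write P(x) = ax^3 + bx^2 + cx + d. Substituting each data point gives a linear system:
  -a + b - c + d = -10
  8a + 4b + 2c + d = -16
  125a + 25b + 5c + d = -202
  512a + 64b + 8c + d = -730
Solving the system yields a = -1, b = -4, c = 5, d = -2.
So P(x) = -x^3 - 4x^2 + 5x - 2.
The coefficient of x is 5.

5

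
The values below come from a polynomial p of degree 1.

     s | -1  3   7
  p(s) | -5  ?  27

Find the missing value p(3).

The 2 known points determine the degree-1 polynomial uniquely.
Write p(s) = as + b. Substituting each data point gives a linear system:
  -a + b = -5
  7a + b = 27
Solving the system yields a = 4, b = -1.
So p(s) = 4s - 1.
Then p(3) = 11.

11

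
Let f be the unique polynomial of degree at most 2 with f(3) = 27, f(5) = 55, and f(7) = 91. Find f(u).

Using the Lagrange interpolation formula with nodes 3, 5, 7:
  L_0(u) = (u - 5)(u - 7) / 8
  L_1(u) = (u - 3)(u - 7) / -4
  L_2(u) = (u - 3)(u - 5) / 8
Then f(u) = 27·L_0(u) + 55·L_1(u) + 91·L_2(u).
Expanding and collecting terms gives f(u) = u² + 6u.
Check: f(5) = 55. ✓

f(u) = u^2 + 6u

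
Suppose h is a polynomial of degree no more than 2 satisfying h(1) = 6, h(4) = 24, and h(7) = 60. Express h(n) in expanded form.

h(n) = n^2 + n + 4

Using the Lagrange interpolation formula with nodes 1, 4, 7:
  L_0(n) = (n - 4)(n - 7) / 18
  L_1(n) = (n - 1)(n - 7) / -9
  L_2(n) = (n - 1)(n - 4) / 18
Then h(n) = 6·L_0(n) + 24·L_1(n) + 60·L_2(n).
Expanding and collecting terms gives h(n) = n^2 + n + 4.
Check: h(4) = 24. ✓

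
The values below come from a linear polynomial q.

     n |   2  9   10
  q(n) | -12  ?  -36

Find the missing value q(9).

The 2 known points determine the degree-1 polynomial uniquely.
Write q(n) = an + b. Substituting each data point gives a linear system:
  2a + b = -12
  10a + b = -36
Solving the system yields a = -3, b = -6.
So q(n) = -3n - 6.
Then q(9) = -33.

-33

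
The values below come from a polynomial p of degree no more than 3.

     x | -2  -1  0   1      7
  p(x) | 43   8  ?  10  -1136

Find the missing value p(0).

5

The 4 known points determine the degree-3 polynomial uniquely.
Write p(x) = ax^3 + bx^2 + cx + d. Substituting each data point gives a linear system:
  -8a + 4b - 2c + d = 43
  -a + b - c + d = 8
  a + b + c + d = 10
  343a + 49b + 7c + d = -1136
Solving the system yields a = -4, b = 4, c = 5, d = 5.
So p(x) = -4x³ + 4x² + 5x + 5.
Then p(0) = 5.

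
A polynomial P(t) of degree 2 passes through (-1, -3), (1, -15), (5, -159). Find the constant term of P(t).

-4

Write P(t) = at^2 + bt + c. Substituting each data point gives a linear system:
  a - b + c = -3
  a + b + c = -15
  25a + 5b + c = -159
Solving the system yields a = -5, b = -6, c = -4.
So P(t) = -5t^2 - 6t - 4.
The constant term is -4.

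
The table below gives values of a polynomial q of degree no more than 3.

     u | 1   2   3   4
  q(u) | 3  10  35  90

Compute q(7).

Using the Lagrange interpolation formula with nodes 1, 2, 3, 4:
  L_0(u) = (u - 2)(u - 3)(u - 4) / -6
  L_1(u) = (u - 1)(u - 3)(u - 4) / 2
  L_2(u) = (u - 1)(u - 2)(u - 4) / -2
  L_3(u) = (u - 1)(u - 2)(u - 3) / 6
Then q(u) = 3·L_0(u) + 10·L_1(u) + 35·L_2(u) + 90·L_3(u).
Expanding and collecting terms gives q(u) = 2u³ - 3u² + 2u + 2.
Evaluating at u = 7: q(7) = 555.

555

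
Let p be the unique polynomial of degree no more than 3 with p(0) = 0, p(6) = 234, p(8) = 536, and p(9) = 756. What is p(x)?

p(x) = x^3 + 3x

Write p(x) = ax^3 + bx^2 + cx + d. Substituting each data point gives a linear system:
  d = 0
  216a + 36b + 6c + d = 234
  512a + 64b + 8c + d = 536
  729a + 81b + 9c + d = 756
Solving the system yields a = 1, b = 0, c = 3, d = 0.
So p(x) = x³ + 3x.
Check: p(6) = 234. ✓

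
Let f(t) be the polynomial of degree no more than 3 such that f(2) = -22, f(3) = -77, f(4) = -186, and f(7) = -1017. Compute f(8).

Write f(t) = at^3 + bt^2 + ct + d. Substituting each data point gives a linear system:
  8a + 4b + 2c + d = -22
  27a + 9b + 3c + d = -77
  64a + 16b + 4c + d = -186
  343a + 49b + 7c + d = -1017
Solving the system yields a = -3, b = 0, c = 2, d = -2.
So f(t) = -3t^3 + 2t - 2.
Then f(8) = -1522.

-1522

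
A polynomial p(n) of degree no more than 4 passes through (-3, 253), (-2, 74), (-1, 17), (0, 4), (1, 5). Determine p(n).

p(n) = 2n^4 - n^3 + 5n^2 - 5n + 4

Write p(n) = an^4 + bn^3 + cn^2 + dn + e. Substituting each data point gives a linear system:
  81a - 27b + 9c - 3d + e = 253
  16a - 8b + 4c - 2d + e = 74
  a - b + c - d + e = 17
  e = 4
  a + b + c + d + e = 5
Solving the system yields a = 2, b = -1, c = 5, d = -5, e = 4.
So p(n) = 2n^4 - n^3 + 5n^2 - 5n + 4.
Check: p(1) = 5. ✓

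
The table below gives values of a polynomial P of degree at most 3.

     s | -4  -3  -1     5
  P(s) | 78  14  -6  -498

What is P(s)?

Using the Lagrange interpolation formula with nodes -4, -3, -1, 5:
  L_0(s) = (s + 3)(s + 1)(s - 5) / -27
  L_1(s) = (s + 4)(s + 1)(s - 5) / 16
  L_2(s) = (s + 4)(s + 3)(s - 5) / -36
  L_3(s) = (s + 4)(s + 3)(s + 1) / 432
Then P(s) = 78·L_0(s) + 14·L_1(s) - 6·L_2(s) - 498·L_3(s).
Expanding and collecting terms gives P(s) = -3s³ - 6s² + 5s + 2.
Check: P(-4) = 78. ✓

P(s) = -3s^3 - 6s^2 + 5s + 2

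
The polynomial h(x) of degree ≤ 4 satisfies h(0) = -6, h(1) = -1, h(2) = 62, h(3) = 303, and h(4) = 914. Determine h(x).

Using the Lagrange interpolation formula with nodes 0, 1, 2, 3, 4:
  L_0(x) = (x - 1)(x - 2)(x - 3)(x - 4) / 24
  L_1(x) = x(x - 2)(x - 3)(x - 4) / -6
  L_2(x) = x(x - 1)(x - 3)(x - 4) / 4
  L_3(x) = x(x - 1)(x - 2)(x - 4) / -6
  L_4(x) = x(x - 1)(x - 2)(x - 3) / 24
Then h(x) = -6·L_0(x) - 1·L_1(x) + 62·L_2(x) + 303·L_3(x) + 914·L_4(x).
Expanding and collecting terms gives h(x) = 3x⁴ + 2x³ + 2x² - 2x - 6.
Check: h(4) = 914. ✓

h(x) = 3x^4 + 2x^3 + 2x^2 - 2x - 6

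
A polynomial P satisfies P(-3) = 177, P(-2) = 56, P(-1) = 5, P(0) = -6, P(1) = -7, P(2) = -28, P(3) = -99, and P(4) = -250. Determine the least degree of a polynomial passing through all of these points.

3

Forward differences of the values at u = -3, -2, -1, 0, 1, 2, 3, 4:
  P  : 177  56  5  -6  -7  -28  -99  -250
  Δ  : -121  -51  -11  -1  -21  -71  -151
  Δ^2: 70  40  10  -20  -50  -80
  Δ^3: -30  -30  -30  -30  -30
  Δ^4: 0  0  0  0
  Δ^5: 0  0  0
  Δ^6: 0  0
  Δ^7: 0
The third differences are constant (-30) and nonzero, while all higher differences vanish, so the minimal degree is 3.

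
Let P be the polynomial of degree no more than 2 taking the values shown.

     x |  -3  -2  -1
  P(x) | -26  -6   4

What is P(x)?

P(x) = -5x^2 - 5x + 4

Write P(x) = ax^2 + bx + c. Substituting each data point gives a linear system:
  9a - 3b + c = -26
  4a - 2b + c = -6
  a - b + c = 4
Solving the system yields a = -5, b = -5, c = 4.
So P(x) = -5x^2 - 5x + 4.
Check: P(-1) = 4. ✓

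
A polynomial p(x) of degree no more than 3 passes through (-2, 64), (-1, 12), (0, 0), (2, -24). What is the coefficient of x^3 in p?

Write p(x) = ax^3 + bx^2 + cx + d. Substituting each data point gives a linear system:
  -8a + 4b - 2c + d = 64
  -a + b - c + d = 12
  d = 0
  8a + 4b + 2c + d = -24
Solving the system yields a = -5, b = 5, c = -2, d = 0.
So p(x) = -5x³ + 5x² - 2x.
The leading coefficient is -5.

-5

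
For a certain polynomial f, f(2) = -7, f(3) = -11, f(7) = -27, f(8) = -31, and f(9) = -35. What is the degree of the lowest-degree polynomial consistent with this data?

Divided differences on the nodes 2, 3, 7, 8, 9:
  order 0: -7  -11  -27  -31  -35
  order 1: -4  -4  -4  -4
  order 2: 0  0  0
  order 3: 0  0
  order 4: 0
The order-1 divided differences are all -4 (nonzero) and every higher order vanishes, so the data lies on a polynomial of degree exactly 1.

1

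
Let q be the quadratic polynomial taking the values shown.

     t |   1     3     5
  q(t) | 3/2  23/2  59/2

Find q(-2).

Write q(t) = at^2 + bt + c. Substituting each data point gives a linear system:
  a + b + c = 3/2
  9a + 3b + c = 23/2
  25a + 5b + c = 59/2
Solving the system yields a = 1, b = 1, c = -1/2.
So q(t) = t^2 + t - 1/2.
Then q(-2) = 3/2.

3/2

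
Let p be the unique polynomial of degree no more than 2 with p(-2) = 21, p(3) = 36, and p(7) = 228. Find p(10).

Using the Lagrange interpolation formula with nodes -2, 3, 7:
  L_0(s) = (s - 3)(s - 7) / 45
  L_1(s) = (s + 2)(s - 7) / -20
  L_2(s) = (s + 2)(s - 3) / 36
Then p(s) = 21·L_0(s) + 36·L_1(s) + 228·L_2(s).
Expanding and collecting terms gives p(s) = 5s^2 - 2s - 3.
Evaluating at s = 10: p(10) = 477.

477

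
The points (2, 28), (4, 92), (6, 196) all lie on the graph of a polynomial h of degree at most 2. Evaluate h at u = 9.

427

Write h(u) = au^2 + bu + c. Substituting each data point gives a linear system:
  4a + 2b + c = 28
  16a + 4b + c = 92
  36a + 6b + c = 196
Solving the system yields a = 5, b = 2, c = 4.
So h(u) = 5u^2 + 2u + 4.
Then h(9) = 427.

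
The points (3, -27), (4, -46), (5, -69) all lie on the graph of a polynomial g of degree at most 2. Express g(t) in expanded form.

g(t) = -2t^2 - 5t + 6

Using the Lagrange interpolation formula with nodes 3, 4, 5:
  L_0(t) = (t - 4)(t - 5) / 2
  L_1(t) = (t - 3)(t - 5) / -1
  L_2(t) = (t - 3)(t - 4) / 2
Then g(t) = -27·L_0(t) - 46·L_1(t) - 69·L_2(t).
Expanding and collecting terms gives g(t) = -2t^2 - 5t + 6.
Check: g(4) = -46. ✓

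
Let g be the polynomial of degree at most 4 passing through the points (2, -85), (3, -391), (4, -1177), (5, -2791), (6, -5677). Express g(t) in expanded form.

Using the Lagrange interpolation formula with nodes 2, 3, 4, 5, 6:
  L_0(t) = (t - 3)(t - 4)(t - 5)(t - 6) / 24
  L_1(t) = (t - 2)(t - 4)(t - 5)(t - 6) / -6
  L_2(t) = (t - 2)(t - 3)(t - 5)(t - 6) / 4
  L_3(t) = (t - 2)(t - 3)(t - 4)(t - 6) / -6
  L_4(t) = (t - 2)(t - 3)(t - 4)(t - 5) / 24
Then g(t) = -85·L_0(t) - 391·L_1(t) - 1177·L_2(t) - 2791·L_3(t) - 5677·L_4(t).
Expanding and collecting terms gives g(t) = -4t^4 - 2t^3 - 2t^2 + 2t - 1.
Check: g(4) = -1177. ✓

g(t) = -4t^4 - 2t^3 - 2t^2 + 2t - 1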